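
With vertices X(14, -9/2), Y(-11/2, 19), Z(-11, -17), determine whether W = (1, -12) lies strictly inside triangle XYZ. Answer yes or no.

Barycentric coordinates of W: (1618/3325, -4/133, 1807/3325).
The three coordinates are positive, negative, positive; a point is interior exactly when all three are positive.

no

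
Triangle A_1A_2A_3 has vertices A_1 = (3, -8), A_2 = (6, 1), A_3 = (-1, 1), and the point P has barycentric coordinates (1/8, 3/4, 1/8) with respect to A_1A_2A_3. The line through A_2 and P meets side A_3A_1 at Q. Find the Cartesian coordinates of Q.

(1, -7/2)

Line A_2P meets A_3A_1 where the A_2-coordinate vanishes; zeroing P's A_2-weight and renormalizing leaves A_3, A_1-weights 1/8 : 1/8 → (1/2, 1/2).
So Q = (1/2)·A_3 + (1/2)·A_1 = (1, -7/2).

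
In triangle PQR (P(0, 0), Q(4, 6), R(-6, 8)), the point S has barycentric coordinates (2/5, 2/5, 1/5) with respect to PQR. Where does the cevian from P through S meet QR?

Line PS meets QR where the P-coordinate vanishes; zeroing S's P-weight and renormalizing leaves Q, R-weights 2/5 : 1/5 → (2/3, 1/3).
So T = (2/3)·Q + (1/3)·R = (2/3, 20/3).

(2/3, 20/3)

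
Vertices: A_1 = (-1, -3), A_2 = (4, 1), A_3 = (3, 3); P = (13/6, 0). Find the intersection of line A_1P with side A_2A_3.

(15/4, 3/2)

Barycentric coordinates of P with respect to A_1A_2A_3: (1/3, 1/2, 1/6).
On side A_2A_3 the A_1-coordinate is zero; dropping P's A_1-weight 1/3 and renormalizing the remaining 1/2 : 1/6 gives weights 3/4, 1/4 on A_2, A_3.
Q = (3/4)·(4, 1) + (1/4)·(3, 3) = (15/4, 3/2).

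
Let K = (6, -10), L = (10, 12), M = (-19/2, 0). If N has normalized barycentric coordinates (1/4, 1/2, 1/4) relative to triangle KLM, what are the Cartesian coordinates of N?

(33/8, 7/2)

N = (1/4)·K + (1/2)·L + (1/4)·M.
x-coordinate: (1/4)·6 + (1/2)·10 + (1/4)·(-19/2) = 33/8.
y-coordinate: (1/4)·(-10) + (1/2)·12 + (1/4)·0 = 7/2.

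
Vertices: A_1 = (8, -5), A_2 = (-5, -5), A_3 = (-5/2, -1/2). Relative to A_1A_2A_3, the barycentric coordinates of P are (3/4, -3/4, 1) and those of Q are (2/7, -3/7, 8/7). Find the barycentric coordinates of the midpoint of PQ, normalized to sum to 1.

(29/56, -33/56, 15/14)

Since both coordinate triples sum to 1, the midpoint's barycentrics are the componentwise average.
(3/4+2/7)/2 = 29/56; similarly -33/56 and 15/14.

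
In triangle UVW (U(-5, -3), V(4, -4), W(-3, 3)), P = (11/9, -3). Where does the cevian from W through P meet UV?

(7/4, -15/4)

Barycentric coordinates of P with respect to UVW: (2/9, 2/3, 1/9).
On side UV the W-coordinate is zero; dropping P's W-weight 1/9 and renormalizing the remaining 2/9 : 2/3 gives weights 1/4, 3/4 on U, V.
Q = (1/4)·(-5, -3) + (3/4)·(4, -4) = (7/4, -15/4).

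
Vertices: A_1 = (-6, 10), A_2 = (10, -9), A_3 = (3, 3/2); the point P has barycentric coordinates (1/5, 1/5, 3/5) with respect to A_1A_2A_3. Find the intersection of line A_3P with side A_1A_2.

Line A_3P meets A_1A_2 where the A_3-coordinate vanishes; zeroing P's A_3-weight and renormalizing leaves A_1, A_2-weights 1/5 : 1/5 → (1/2, 1/2).
So Q = (1/2)·A_1 + (1/2)·A_2 = (2, 1/2).

(2, 1/2)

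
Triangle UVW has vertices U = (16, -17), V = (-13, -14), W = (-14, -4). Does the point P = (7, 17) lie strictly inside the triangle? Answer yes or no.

Barycentric coordinates of P: (33/41, -129/41, 137/41).
The three coordinates are positive, negative, positive; a point is interior exactly when all three are positive.

no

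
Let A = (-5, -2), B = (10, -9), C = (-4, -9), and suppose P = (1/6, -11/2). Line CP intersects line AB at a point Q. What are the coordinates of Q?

Barycentric coordinates of P with respect to ABC: (1/2, 1/3, 1/6).
On side AB the C-coordinate is zero; dropping P's C-weight 1/6 and renormalizing the remaining 1/2 : 1/3 gives weights 3/5, 2/5 on A, B.
Q = (3/5)·(-5, -2) + (2/5)·(10, -9) = (1, -24/5).

(1, -24/5)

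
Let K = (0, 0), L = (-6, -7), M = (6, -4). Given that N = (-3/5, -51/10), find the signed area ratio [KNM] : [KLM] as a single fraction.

1/2

[KLM] = ½·(0·(-7−(-4)) + (-6)·(-4−0) + 6·(0−(-7))) = ½·(0 + 24 + 42) = 33.
[KNM] = ½·(0·(-51/10−(-4)) + (-3/5)·(-4−0) + 6·(0−(-51/10))) = ½·(0 + 12/5 + 153/5) = 33/2, so the ratio is (33/2)/33 = 1/2.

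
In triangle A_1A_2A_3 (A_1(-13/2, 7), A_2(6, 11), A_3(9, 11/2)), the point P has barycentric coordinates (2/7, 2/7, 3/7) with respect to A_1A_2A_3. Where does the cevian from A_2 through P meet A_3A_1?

(14/5, 61/10)

Line A_2P meets A_3A_1 where the A_2-coordinate vanishes; zeroing P's A_2-weight and renormalizing leaves A_3, A_1-weights 3/7 : 2/7 → (3/5, 2/5).
So Q = (3/5)·A_3 + (2/5)·A_1 = (14/5, 61/10).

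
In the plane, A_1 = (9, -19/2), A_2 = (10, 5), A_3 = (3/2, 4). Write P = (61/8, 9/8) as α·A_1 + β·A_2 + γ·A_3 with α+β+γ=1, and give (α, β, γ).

(1/4, 1/2, 1/4)

Signed area of the reference triangle: [A_1A_2A_3] = ½·(9·(5−4) + 10·(4−(-19/2)) + (3/2)·(-19/2−5)) = ½·(9 + 135 − 87/4) = 489/8.
[PA_2A_3] = ½·((61/8)·(5−4) + 10·(4−(9/8)) + (3/2)·(9/8−5)) = ½·(61/8 + 115/4 − 93/16) = 489/32, so the A_1-coordinate is (489/32)/(489/8) = 1/4.
[A_1PA_3] = ½·(9·(9/8−4) + (61/8)·(4−(-19/2)) + (3/2)·(-19/2−(9/8))) = ½·(-207/8 + 1647/16 − 255/16) = 489/16, so the A_2-coordinate is 1/2.
[A_1A_2P] = ½·(9·(5−(9/8)) + 10·(9/8−(-19/2)) + (61/8)·(-19/2−5)) = ½·(279/8 + 425/4 − 1769/16) = 489/32, so the A_3-coordinate is 1/4.
Check: 1/4 + 1/2 + 1/4 = 1.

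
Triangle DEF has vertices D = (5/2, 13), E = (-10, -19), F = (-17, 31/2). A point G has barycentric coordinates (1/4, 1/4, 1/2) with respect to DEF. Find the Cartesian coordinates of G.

G = (1/4)·D + (1/4)·E + (1/2)·F.
x-coordinate: (1/4)·(5/2) + (1/4)·(-10) + (1/2)·(-17) = -83/8.
y-coordinate: (1/4)·13 + (1/4)·(-19) + (1/2)·(31/2) = 25/4.

(-83/8, 25/4)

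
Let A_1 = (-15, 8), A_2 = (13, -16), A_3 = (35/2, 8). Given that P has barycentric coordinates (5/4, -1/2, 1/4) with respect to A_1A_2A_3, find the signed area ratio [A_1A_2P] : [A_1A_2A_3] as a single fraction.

1/4

The signed ratio [A_1A_2P]/[A_1A_2A_3] equals the barycentric coordinate of P at vertex A_3, which is 1/4.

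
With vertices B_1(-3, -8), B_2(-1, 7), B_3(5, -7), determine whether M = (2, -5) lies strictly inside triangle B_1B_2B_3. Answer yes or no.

yes

Barycentric coordinates of M: (15/59, 19/118, 69/118).
The three coordinates are positive, positive, positive; a point is interior exactly when all three are positive.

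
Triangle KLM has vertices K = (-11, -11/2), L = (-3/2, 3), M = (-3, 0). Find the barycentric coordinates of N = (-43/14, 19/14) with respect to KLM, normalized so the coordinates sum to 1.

(1/7, 5/7, 1/7)

Signed area of the reference triangle: [KLM] = ½·((-11)·(3−0) + (-3/2)·(0−(-11/2)) + (-3)·(-11/2−3)) = ½·(-33 − 33/4 + 51/2) = -63/8.
[NLM] = ½·((-43/14)·(3−0) + (-3/2)·(0−(19/14)) + (-3)·(19/14−3)) = ½·(-129/14 + 57/28 + 69/14) = -9/8, so the K-coordinate is (-9/8)/(-63/8) = 1/7.
[KNM] = ½·((-11)·(19/14−0) + (-43/14)·(0−(-11/2)) + (-3)·(-11/2−(19/14))) = ½·(-209/14 − 473/28 + 144/7) = -45/8, so the L-coordinate is 5/7.
[KLN] = ½·((-11)·(3−(19/14)) + (-3/2)·(19/14−(-11/2)) + (-43/14)·(-11/2−3)) = ½·(-253/14 − 72/7 + 731/28) = -9/8, so the M-coordinate is 1/7.
Check: 1/7 + 5/7 + 1/7 = 1.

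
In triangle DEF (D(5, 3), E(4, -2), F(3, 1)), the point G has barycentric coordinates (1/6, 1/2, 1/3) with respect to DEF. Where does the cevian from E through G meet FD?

Line EG meets FD where the E-coordinate vanishes; zeroing G's E-weight and renormalizing leaves F, D-weights 1/3 : 1/6 → (2/3, 1/3).
So H = (2/3)·F + (1/3)·D = (11/3, 5/3).

(11/3, 5/3)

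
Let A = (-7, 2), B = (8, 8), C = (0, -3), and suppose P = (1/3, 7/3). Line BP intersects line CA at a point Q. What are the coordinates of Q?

Barycentric coordinates of P with respect to ABC: (1/3, 1/3, 1/3).
On side CA the B-coordinate is zero; dropping P's B-weight 1/3 and renormalizing the remaining 1/3 : 1/3 gives weights 1/2, 1/2 on C, A.
Q = (1/2)·(0, -3) + (1/2)·(-7, 2) = (-7/2, -1/2).

(-7/2, -1/2)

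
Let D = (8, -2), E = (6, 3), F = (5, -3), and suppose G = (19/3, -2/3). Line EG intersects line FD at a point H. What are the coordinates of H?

Barycentric coordinates of G with respect to DEF: (1/3, 1/3, 1/3).
On side FD the E-coordinate is zero; dropping G's E-weight 1/3 and renormalizing the remaining 1/3 : 1/3 gives weights 1/2, 1/2 on F, D.
H = (1/2)·(5, -3) + (1/2)·(8, -2) = (13/2, -5/2).

(13/2, -5/2)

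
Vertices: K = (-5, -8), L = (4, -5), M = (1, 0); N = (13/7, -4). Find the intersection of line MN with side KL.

Barycentric coordinates of N with respect to KLM: (1/7, 4/7, 2/7).
On side KL the M-coordinate is zero; dropping N's M-weight 2/7 and renormalizing the remaining 1/7 : 4/7 gives weights 1/5, 4/5 on K, L.
J = (1/5)·(-5, -8) + (4/5)·(4, -5) = (11/5, -28/5).

(11/5, -28/5)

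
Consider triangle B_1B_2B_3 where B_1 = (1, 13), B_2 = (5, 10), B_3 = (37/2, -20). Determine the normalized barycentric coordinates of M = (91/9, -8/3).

(2/9, 1/3, 4/9)

Signed area of the reference triangle: [B_1B_2B_3] = ½·(1·(10−(-20)) + 5·(-20−13) + (37/2)·(13−10)) = ½·(30 − 165 + 111/2) = -159/4.
[MB_2B_3] = ½·((91/9)·(10−(-20)) + 5·(-20−(-8/3)) + (37/2)·(-8/3−10)) = ½·(910/3 − 260/3 − 703/3) = -53/6, so the B_1-coordinate is (-53/6)/(-159/4) = 2/9.
[B_1MB_3] = ½·(1·(-8/3−(-20)) + (91/9)·(-20−13) + (37/2)·(13−(-8/3))) = ½·(52/3 − 1001/3 + 1739/6) = -53/4, so the B_2-coordinate is 1/3.
[B_1B_2M] = ½·(1·(10−(-8/3)) + 5·(-8/3−13) + (91/9)·(13−10)) = ½·(38/3 − 235/3 + 91/3) = -53/3, so the B_3-coordinate is 4/9.
Check: 2/9 + 1/3 + 4/9 = 1.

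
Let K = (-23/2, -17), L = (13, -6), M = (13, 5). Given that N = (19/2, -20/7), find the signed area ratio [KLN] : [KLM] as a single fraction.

[KLM] = ½·((-23/2)·(-6−5) + 13·(5−(-17)) + 13·(-17−(-6))) = ½·(253/2 + 286 − 143) = 539/4.
[KLN] = ½·((-23/2)·(-6−(-20/7)) + 13·(-20/7−(-17)) + (19/2)·(-17−(-6))) = ½·(253/7 + 1287/7 − 209/2) = 231/4, so the ratio is (231/4)/(539/4) = 3/7.

3/7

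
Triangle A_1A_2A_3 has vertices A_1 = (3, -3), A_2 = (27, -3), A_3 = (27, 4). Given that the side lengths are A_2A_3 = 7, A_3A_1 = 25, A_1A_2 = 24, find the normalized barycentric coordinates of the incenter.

The incenter has barycentric coordinates proportional to the opposite side lengths: (7 : 25 : 24).
Normalizing by 7+25+24 = 56 gives (1/8, 25/56, 3/7).

(1/8, 25/56, 3/7)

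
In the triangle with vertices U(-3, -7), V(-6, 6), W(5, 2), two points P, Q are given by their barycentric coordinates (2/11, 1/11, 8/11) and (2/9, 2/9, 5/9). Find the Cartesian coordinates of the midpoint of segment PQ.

(329/198, 80/99)

Barycentric coordinates of the midpoint are the average: (20/99, 31/198, 127/198).
Converting: (20/99)·U + (31/198)·V + (127/198)·W = (329/198, 80/99).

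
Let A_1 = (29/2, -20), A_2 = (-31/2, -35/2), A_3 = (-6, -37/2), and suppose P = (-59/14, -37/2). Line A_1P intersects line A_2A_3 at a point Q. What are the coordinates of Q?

Barycentric coordinates of P with respect to A_1A_2A_3: (2/7, 3/7, 2/7).
On side A_2A_3 the A_1-coordinate is zero; dropping P's A_1-weight 2/7 and renormalizing the remaining 3/7 : 2/7 gives weights 3/5, 2/5 on A_2, A_3.
Q = (3/5)·(-31/2, -35/2) + (2/5)·(-6, -37/2) = (-117/10, -179/10).

(-117/10, -179/10)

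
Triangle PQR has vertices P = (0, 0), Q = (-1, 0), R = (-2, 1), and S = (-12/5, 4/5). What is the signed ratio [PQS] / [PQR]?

[PQR] = ½·(0·(0−1) + (-1)·(1−0) + (-2)·(0−0)) = ½·(0 − 1 + 0) = -1/2.
[PQS] = ½·(0·(0−(4/5)) + (-1)·(4/5−0) + (-12/5)·(0−0)) = ½·(0 − 4/5 + 0) = -2/5, so the ratio is (-2/5)/(-1/2) = 4/5.

4/5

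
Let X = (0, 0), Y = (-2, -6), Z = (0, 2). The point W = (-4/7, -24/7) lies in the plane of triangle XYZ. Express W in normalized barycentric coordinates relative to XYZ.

Signed area of the reference triangle: [XYZ] = ½·(0·(-6−2) + (-2)·(2−0) + 0·(0−(-6))) = ½·(0 − 4 + 0) = -2.
[WYZ] = ½·((-4/7)·(-6−2) + (-2)·(2−(-24/7)) + 0·(-24/7−(-6))) = ½·(32/7 − 76/7 + 0) = -22/7, so the X-coordinate is (-22/7)/(-2) = 11/7.
[XWZ] = ½·(0·(-24/7−2) + (-4/7)·(2−0) + 0·(0−(-24/7))) = ½·(0 − 8/7 + 0) = -4/7, so the Y-coordinate is 2/7.
[XYW] = ½·(0·(-6−(-24/7)) + (-2)·(-24/7−0) + (-4/7)·(0−(-6))) = ½·(0 + 48/7 − 24/7) = 12/7, so the Z-coordinate is -6/7.

(11/7, 2/7, -6/7)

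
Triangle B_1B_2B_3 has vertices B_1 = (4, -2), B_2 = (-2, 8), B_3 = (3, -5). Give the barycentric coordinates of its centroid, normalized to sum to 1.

The centroid is the average of the vertices, so each weight is 1/3.

(1/3, 1/3, 1/3)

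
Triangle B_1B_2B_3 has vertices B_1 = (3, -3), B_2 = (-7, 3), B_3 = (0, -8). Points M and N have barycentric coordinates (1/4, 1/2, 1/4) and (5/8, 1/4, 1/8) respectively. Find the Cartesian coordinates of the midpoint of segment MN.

Barycentric coordinates of the midpoint are the average: (7/16, 3/8, 3/16).
Converting: (7/16)·B_1 + (3/8)·B_2 + (3/16)·B_3 = (-21/16, -27/16).

(-21/16, -27/16)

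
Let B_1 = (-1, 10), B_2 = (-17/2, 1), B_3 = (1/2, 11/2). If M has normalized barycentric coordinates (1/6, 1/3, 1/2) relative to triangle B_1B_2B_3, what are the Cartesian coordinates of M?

(-11/4, 19/4)

M = (1/6)·B_1 + (1/3)·B_2 + (1/2)·B_3.
x-coordinate: (1/6)·(-1) + (1/3)·(-17/2) + (1/2)·(1/2) = -11/4.
y-coordinate: (1/6)·10 + (1/3)·1 + (1/2)·(11/2) = 19/4.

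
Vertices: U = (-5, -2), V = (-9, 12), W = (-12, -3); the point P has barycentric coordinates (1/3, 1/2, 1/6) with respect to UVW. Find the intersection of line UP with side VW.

Line UP meets VW where the U-coordinate vanishes; zeroing P's U-weight and renormalizing leaves V, W-weights 1/2 : 1/6 → (3/4, 1/4).
So Q = (3/4)·V + (1/4)·W = (-39/4, 33/4).

(-39/4, 33/4)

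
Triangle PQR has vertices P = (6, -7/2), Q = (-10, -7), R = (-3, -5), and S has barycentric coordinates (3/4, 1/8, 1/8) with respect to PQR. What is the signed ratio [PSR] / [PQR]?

The signed ratio [PSR]/[PQR] equals the barycentric coordinate of S at vertex Q, which is 1/8.

1/8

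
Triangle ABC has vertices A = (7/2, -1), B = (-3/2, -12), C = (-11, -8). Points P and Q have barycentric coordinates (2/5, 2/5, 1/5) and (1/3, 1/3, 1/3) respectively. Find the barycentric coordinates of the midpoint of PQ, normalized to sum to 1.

(11/30, 11/30, 4/15)

Since both coordinate triples sum to 1, the midpoint's barycentrics are the componentwise average.
(2/5+1/3)/2 = 11/30; similarly 11/30 and 4/15.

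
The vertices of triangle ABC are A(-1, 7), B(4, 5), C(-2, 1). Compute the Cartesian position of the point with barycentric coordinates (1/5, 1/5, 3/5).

P = (1/5)·A + (1/5)·B + (3/5)·C.
x-coordinate: (1/5)·(-1) + (1/5)·4 + (3/5)·(-2) = -3/5.
y-coordinate: (1/5)·7 + (1/5)·5 + (3/5)·1 = 3.

(-3/5, 3)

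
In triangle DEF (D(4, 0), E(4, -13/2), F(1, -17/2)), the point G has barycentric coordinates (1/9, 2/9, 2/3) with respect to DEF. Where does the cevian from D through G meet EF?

(7/4, -8)

Line DG meets EF where the D-coordinate vanishes; zeroing G's D-weight and renormalizing leaves E, F-weights 2/9 : 2/3 → (1/4, 3/4).
So H = (1/4)·E + (3/4)·F = (7/4, -8).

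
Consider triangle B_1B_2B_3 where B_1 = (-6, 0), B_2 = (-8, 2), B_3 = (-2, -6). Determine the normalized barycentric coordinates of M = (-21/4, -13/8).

Signed area of the reference triangle: [B_1B_2B_3] = ½·((-6)·(2−(-6)) + (-8)·(-6−0) + (-2)·(0−2)) = ½·(-48 + 48 + 4) = 2.
[MB_2B_3] = ½·((-21/4)·(2−(-6)) + (-8)·(-6−(-13/8)) + (-2)·(-13/8−2)) = ½·(-42 + 35 + 29/4) = 1/8, so the B_1-coordinate is (1/8)/2 = 1/16.
[B_1MB_3] = ½·((-6)·(-13/8−(-6)) + (-21/4)·(-6−0) + (-2)·(0−(-13/8))) = ½·(-105/4 + 63/2 − 13/4) = 1, so the B_2-coordinate is 1/2.
[B_1B_2M] = ½·((-6)·(2−(-13/8)) + (-8)·(-13/8−0) + (-21/4)·(0−2)) = ½·(-87/4 + 13 + 21/2) = 7/8, so the B_3-coordinate is 7/16.
Check: 1/16 + 1/2 + 7/16 = 1.

(1/16, 1/2, 7/16)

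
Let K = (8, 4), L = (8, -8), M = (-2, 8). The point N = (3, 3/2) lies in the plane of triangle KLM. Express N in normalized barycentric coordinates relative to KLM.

(1/8, 3/8, 1/2)

Signed area of the reference triangle: [KLM] = ½·(8·(-8−8) + 8·(8−4) + (-2)·(4−(-8))) = ½·(-128 + 32 − 24) = -60.
[NLM] = ½·(3·(-8−8) + 8·(8−(3/2)) + (-2)·(3/2−(-8))) = ½·(-48 + 52 − 19) = -15/2, so the K-coordinate is (-15/2)/(-60) = 1/8.
[KNM] = ½·(8·(3/2−8) + 3·(8−4) + (-2)·(4−(3/2))) = ½·(-52 + 12 − 5) = -45/2, so the L-coordinate is 3/8.
[KLN] = ½·(8·(-8−(3/2)) + 8·(3/2−4) + 3·(4−(-8))) = ½·(-76 − 20 + 36) = -30, so the M-coordinate is 1/2.
Check: 1/8 + 3/8 + 1/2 = 1.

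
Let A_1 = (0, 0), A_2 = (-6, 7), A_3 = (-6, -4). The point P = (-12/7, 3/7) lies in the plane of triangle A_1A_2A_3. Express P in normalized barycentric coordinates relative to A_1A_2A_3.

(5/7, 1/7, 1/7)

Signed area of the reference triangle: [A_1A_2A_3] = ½·(0·(7−(-4)) + (-6)·(-4−0) + (-6)·(0−7)) = ½·(0 + 24 + 42) = 33.
[PA_2A_3] = ½·((-12/7)·(7−(-4)) + (-6)·(-4−(3/7)) + (-6)·(3/7−7)) = ½·(-132/7 + 186/7 + 276/7) = 165/7, so the A_1-coordinate is (165/7)/33 = 5/7.
[A_1PA_3] = ½·(0·(3/7−(-4)) + (-12/7)·(-4−0) + (-6)·(0−(3/7))) = ½·(0 + 48/7 + 18/7) = 33/7, so the A_2-coordinate is 1/7.
[A_1A_2P] = ½·(0·(7−(3/7)) + (-6)·(3/7−0) + (-12/7)·(0−7)) = ½·(0 − 18/7 + 12) = 33/7, so the A_3-coordinate is 1/7.
Check: 5/7 + 1/7 + 1/7 = 1.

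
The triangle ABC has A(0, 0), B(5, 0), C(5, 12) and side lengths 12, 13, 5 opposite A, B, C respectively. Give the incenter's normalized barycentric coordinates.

The incenter has barycentric coordinates proportional to the opposite side lengths: (12 : 13 : 5).
Normalizing by 12+13+5 = 30 gives (2/5, 13/30, 1/6).

(2/5, 13/30, 1/6)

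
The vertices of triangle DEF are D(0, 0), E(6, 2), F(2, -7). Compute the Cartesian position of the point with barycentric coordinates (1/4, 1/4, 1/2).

(5/2, -3)

G = (1/4)·D + (1/4)·E + (1/2)·F.
x-coordinate: (1/4)·0 + (1/4)·6 + (1/2)·2 = 5/2.
y-coordinate: (1/4)·0 + (1/4)·2 + (1/2)·(-7) = -3.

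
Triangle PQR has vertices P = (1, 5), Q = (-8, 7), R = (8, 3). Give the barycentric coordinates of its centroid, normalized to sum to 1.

(1/3, 1/3, 1/3)

The centroid is the average of the vertices, so each weight is 1/3.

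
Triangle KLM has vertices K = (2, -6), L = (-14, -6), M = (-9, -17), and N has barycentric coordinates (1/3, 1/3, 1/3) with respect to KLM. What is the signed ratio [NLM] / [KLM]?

The signed ratio [NLM]/[KLM] equals the barycentric coordinate of N at vertex K, which is 1/3.

1/3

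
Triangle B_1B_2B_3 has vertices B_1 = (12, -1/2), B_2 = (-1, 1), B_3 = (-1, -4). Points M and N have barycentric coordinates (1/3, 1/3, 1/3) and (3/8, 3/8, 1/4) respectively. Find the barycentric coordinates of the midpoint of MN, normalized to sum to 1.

Since both coordinate triples sum to 1, the midpoint's barycentrics are the componentwise average.
(1/3+3/8)/2 = 17/48; similarly 17/48 and 7/24.

(17/48, 17/48, 7/24)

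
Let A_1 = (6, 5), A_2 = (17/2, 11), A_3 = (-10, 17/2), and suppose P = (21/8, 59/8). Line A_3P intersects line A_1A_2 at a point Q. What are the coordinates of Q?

Barycentric coordinates of P with respect to A_1A_2A_3: (1/2, 1/4, 1/4).
On side A_1A_2 the A_3-coordinate is zero; dropping P's A_3-weight 1/4 and renormalizing the remaining 1/2 : 1/4 gives weights 2/3, 1/3 on A_1, A_2.
Q = (2/3)·(6, 5) + (1/3)·(17/2, 11) = (41/6, 7).

(41/6, 7)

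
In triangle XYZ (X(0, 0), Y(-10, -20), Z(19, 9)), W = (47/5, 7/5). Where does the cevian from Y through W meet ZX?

Barycentric coordinates of W with respect to XYZ: (1/5, 1/5, 3/5).
On side ZX the Y-coordinate is zero; dropping W's Y-weight 1/5 and renormalizing the remaining 3/5 : 1/5 gives weights 3/4, 1/4 on Z, X.
V = (3/4)·(19, 9) + (1/4)·(0, 0) = (57/4, 27/4).

(57/4, 27/4)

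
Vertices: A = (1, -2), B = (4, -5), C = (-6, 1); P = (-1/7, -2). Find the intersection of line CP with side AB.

(11/5, -16/5)

Barycentric coordinates of P with respect to ABC: (3/7, 2/7, 2/7).
On side AB the C-coordinate is zero; dropping P's C-weight 2/7 and renormalizing the remaining 3/7 : 2/7 gives weights 3/5, 2/5 on A, B.
Q = (3/5)·(1, -2) + (2/5)·(4, -5) = (11/5, -16/5).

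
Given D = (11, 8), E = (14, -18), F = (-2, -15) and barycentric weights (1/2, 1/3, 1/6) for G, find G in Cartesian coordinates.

(59/6, -9/2)

G = (1/2)·D + (1/3)·E + (1/6)·F.
x-coordinate: (1/2)·11 + (1/3)·14 + (1/6)·(-2) = 59/6.
y-coordinate: (1/2)·8 + (1/3)·(-18) + (1/6)·(-15) = -9/2.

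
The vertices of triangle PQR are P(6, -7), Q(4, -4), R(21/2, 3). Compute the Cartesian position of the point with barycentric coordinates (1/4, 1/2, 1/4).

(49/8, -3)

S = (1/4)·P + (1/2)·Q + (1/4)·R.
x-coordinate: (1/4)·6 + (1/2)·4 + (1/4)·(21/2) = 49/8.
y-coordinate: (1/4)·(-7) + (1/2)·(-4) + (1/4)·3 = -3.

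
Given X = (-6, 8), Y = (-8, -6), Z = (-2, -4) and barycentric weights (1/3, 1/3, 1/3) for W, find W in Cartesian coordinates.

W = (1/3)·X + (1/3)·Y + (1/3)·Z.
x-coordinate: (1/3)·(-6) + (1/3)·(-8) + (1/3)·(-2) = -16/3.
y-coordinate: (1/3)·8 + (1/3)·(-6) + (1/3)·(-4) = -2/3.

(-16/3, -2/3)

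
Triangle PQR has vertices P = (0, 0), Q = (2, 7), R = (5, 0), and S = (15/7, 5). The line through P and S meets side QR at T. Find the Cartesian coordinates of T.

(5/2, 35/6)

Barycentric coordinates of S with respect to PQR: (1/7, 5/7, 1/7).
On side QR the P-coordinate is zero; dropping S's P-weight 1/7 and renormalizing the remaining 5/7 : 1/7 gives weights 5/6, 1/6 on Q, R.
T = (5/6)·(2, 7) + (1/6)·(5, 0) = (5/2, 35/6).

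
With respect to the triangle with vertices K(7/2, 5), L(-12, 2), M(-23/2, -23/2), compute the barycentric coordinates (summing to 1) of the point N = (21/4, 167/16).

Signed area of the reference triangle: [KLM] = ½·((7/2)·(2−(-23/2)) + (-12)·(-23/2−5) + (-23/2)·(5−2)) = ½·(189/4 + 198 − 69/2) = 843/8.
[NLM] = ½·((21/4)·(2−(-23/2)) + (-12)·(-23/2−(167/16)) + (-23/2)·(167/16−2)) = ½·(567/8 + 1053/4 − 3105/32) = 7587/64, so the K-coordinate is (7587/64)/(843/8) = 9/8.
[KNM] = ½·((7/2)·(167/16−(-23/2)) + (21/4)·(-23/2−5) + (-23/2)·(5−(167/16))) = ½·(2457/32 − 693/8 + 2001/32) = 843/32, so the L-coordinate is 1/4.
[KLN] = ½·((7/2)·(2−(167/16)) + (-12)·(167/16−5) + (21/4)·(5−2)) = ½·(-945/32 − 261/4 + 63/4) = -2529/64, so the M-coordinate is -3/8.

(9/8, 1/4, -3/8)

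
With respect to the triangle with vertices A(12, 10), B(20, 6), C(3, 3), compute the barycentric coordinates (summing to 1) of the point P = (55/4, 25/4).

(1/4, 1/2, 1/4)

Signed area of the reference triangle: [ABC] = ½·(12·(6−3) + 20·(3−10) + 3·(10−6)) = ½·(36 − 140 + 12) = -46.
[PBC] = ½·((55/4)·(6−3) + 20·(3−(25/4)) + 3·(25/4−6)) = ½·(165/4 − 65 + 3/4) = -23/2, so the A-coordinate is (-23/2)/(-46) = 1/4.
[APC] = ½·(12·(25/4−3) + (55/4)·(3−10) + 3·(10−(25/4))) = ½·(39 − 385/4 + 45/4) = -23, so the B-coordinate is 1/2.
[ABP] = ½·(12·(6−(25/4)) + 20·(25/4−10) + (55/4)·(10−6)) = ½·(-3 − 75 + 55) = -23/2, so the C-coordinate is 1/4.
Check: 1/4 + 1/2 + 1/4 = 1.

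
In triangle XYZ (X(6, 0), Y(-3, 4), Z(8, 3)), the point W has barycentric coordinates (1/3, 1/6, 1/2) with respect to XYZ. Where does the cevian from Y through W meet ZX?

Line YW meets ZX where the Y-coordinate vanishes; zeroing W's Y-weight and renormalizing leaves Z, X-weights 1/2 : 1/3 → (3/5, 2/5).
So V = (3/5)·Z + (2/5)·X = (36/5, 9/5).

(36/5, 9/5)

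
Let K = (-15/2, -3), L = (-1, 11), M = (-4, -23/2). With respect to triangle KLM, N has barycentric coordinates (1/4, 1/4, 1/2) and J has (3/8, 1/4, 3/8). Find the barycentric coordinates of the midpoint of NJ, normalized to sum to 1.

Since both coordinate triples sum to 1, the midpoint's barycentrics are the componentwise average.
(1/4+3/8)/2 = 5/16; similarly 1/4 and 7/16.

(5/16, 1/4, 7/16)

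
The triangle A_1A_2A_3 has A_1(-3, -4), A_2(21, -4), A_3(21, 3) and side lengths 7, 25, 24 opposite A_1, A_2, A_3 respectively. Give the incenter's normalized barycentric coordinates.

The incenter has barycentric coordinates proportional to the opposite side lengths: (7 : 25 : 24).
Normalizing by 7+25+24 = 56 gives (1/8, 25/56, 3/7).

(1/8, 25/56, 3/7)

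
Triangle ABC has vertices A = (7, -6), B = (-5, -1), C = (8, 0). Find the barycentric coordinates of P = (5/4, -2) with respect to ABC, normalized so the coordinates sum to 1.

(1/4, 1/2, 1/4)

Signed area of the reference triangle: [ABC] = ½·(7·(-1−0) + (-5)·(0−(-6)) + 8·(-6−(-1))) = ½·(-7 − 30 − 40) = -77/2.
[PBC] = ½·((5/4)·(-1−0) + (-5)·(0−(-2)) + 8·(-2−(-1))) = ½·(-5/4 − 10 − 8) = -77/8, so the A-coordinate is (-77/8)/(-77/2) = 1/4.
[APC] = ½·(7·(-2−0) + (5/4)·(0−(-6)) + 8·(-6−(-2))) = ½·(-14 + 15/2 − 32) = -77/4, so the B-coordinate is 1/2.
[ABP] = ½·(7·(-1−(-2)) + (-5)·(-2−(-6)) + (5/4)·(-6−(-1))) = ½·(7 − 20 − 25/4) = -77/8, so the C-coordinate is 1/4.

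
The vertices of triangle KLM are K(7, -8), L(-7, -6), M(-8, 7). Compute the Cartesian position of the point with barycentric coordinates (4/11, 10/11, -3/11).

(-18/11, -113/11)

N = (4/11)·K + (10/11)·L + (-3/11)·M.
x-coordinate: (4/11)·7 + (10/11)·(-7) + (-3/11)·(-8) = -18/11.
y-coordinate: (4/11)·(-8) + (10/11)·(-6) + (-3/11)·7 = -113/11.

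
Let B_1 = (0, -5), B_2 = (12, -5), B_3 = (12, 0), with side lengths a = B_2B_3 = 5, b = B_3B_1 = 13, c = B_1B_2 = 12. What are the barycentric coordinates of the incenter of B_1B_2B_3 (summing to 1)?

The incenter has barycentric coordinates proportional to the opposite side lengths: (5 : 13 : 12).
Normalizing by 5+13+12 = 30 gives (1/6, 13/30, 2/5).

(1/6, 13/30, 2/5)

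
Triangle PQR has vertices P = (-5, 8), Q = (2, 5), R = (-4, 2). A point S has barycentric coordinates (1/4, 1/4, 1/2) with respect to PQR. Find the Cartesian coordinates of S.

S = (1/4)·P + (1/4)·Q + (1/2)·R.
x-coordinate: (1/4)·(-5) + (1/4)·2 + (1/2)·(-4) = -11/4.
y-coordinate: (1/4)·8 + (1/4)·5 + (1/2)·2 = 17/4.

(-11/4, 17/4)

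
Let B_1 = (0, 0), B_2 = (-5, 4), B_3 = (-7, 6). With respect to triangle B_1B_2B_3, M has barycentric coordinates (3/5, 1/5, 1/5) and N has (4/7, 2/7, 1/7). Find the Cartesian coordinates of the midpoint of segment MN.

Barycentric coordinates of the midpoint are the average: (41/70, 17/70, 6/35).
Converting: (41/70)·B_1 + (17/70)·B_2 + (6/35)·B_3 = (-169/70, 2).

(-169/70, 2)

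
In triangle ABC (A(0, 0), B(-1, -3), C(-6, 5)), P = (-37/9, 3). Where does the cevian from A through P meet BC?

(-37/7, 27/7)

Barycentric coordinates of P with respect to ABC: (2/9, 1/9, 2/3).
On side BC the A-coordinate is zero; dropping P's A-weight 2/9 and renormalizing the remaining 1/9 : 2/3 gives weights 1/7, 6/7 on B, C.
Q = (1/7)·(-1, -3) + (6/7)·(-6, 5) = (-37/7, 27/7).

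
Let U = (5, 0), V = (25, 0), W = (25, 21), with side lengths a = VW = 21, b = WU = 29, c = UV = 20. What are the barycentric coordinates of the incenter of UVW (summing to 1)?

(3/10, 29/70, 2/7)

The incenter has barycentric coordinates proportional to the opposite side lengths: (21 : 29 : 20).
Normalizing by 21+29+20 = 70 gives (3/10, 29/70, 2/7).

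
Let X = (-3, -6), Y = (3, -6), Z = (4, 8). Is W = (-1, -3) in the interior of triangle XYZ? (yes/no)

yes

Barycentric coordinates of W: (59/84, 1/12, 3/14).
The three coordinates are positive, positive, positive; a point is interior exactly when all three are positive.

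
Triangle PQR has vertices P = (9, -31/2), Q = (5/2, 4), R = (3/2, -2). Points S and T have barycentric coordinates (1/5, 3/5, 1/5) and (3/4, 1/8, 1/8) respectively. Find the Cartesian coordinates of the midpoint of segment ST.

(217/40, -499/80)

Barycentric coordinates of the midpoint are the average: (19/40, 29/80, 13/80).
Converting: (19/40)·P + (29/80)·Q + (13/80)·R = (217/40, -499/80).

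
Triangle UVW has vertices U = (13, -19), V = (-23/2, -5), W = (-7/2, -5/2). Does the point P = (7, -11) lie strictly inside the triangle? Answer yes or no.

Barycentric coordinates of P: (377/693, -4/21, 64/99).
The three coordinates are positive, negative, positive; a point is interior exactly when all three are positive.

no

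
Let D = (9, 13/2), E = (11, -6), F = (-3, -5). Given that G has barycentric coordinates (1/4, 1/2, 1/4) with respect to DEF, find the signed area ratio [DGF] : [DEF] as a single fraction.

1/2

The signed ratio [DGF]/[DEF] equals the barycentric coordinate of G at vertex E, which is 1/2.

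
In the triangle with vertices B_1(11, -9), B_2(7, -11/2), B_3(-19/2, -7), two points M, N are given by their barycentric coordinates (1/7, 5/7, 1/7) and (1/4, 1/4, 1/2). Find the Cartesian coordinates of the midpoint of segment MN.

Barycentric coordinates of the midpoint are the average: (11/56, 27/56, 9/28).
Converting: (11/56)·B_1 + (27/56)·B_2 + (9/28)·B_3 = (139/56, -747/112).

(139/56, -747/112)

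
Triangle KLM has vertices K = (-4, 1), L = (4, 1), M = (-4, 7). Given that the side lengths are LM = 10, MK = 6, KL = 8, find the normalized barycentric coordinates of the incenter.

The incenter has barycentric coordinates proportional to the opposite side lengths: (10 : 6 : 8).
Normalizing by 10+6+8 = 24 gives (5/12, 1/4, 1/3).

(5/12, 1/4, 1/3)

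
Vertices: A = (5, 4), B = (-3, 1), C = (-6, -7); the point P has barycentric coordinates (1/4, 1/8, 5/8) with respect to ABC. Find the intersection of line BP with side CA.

(-20/7, -27/7)

Line BP meets CA where the B-coordinate vanishes; zeroing P's B-weight and renormalizing leaves C, A-weights 5/8 : 1/4 → (5/7, 2/7).
So Q = (5/7)·C + (2/7)·A = (-20/7, -27/7).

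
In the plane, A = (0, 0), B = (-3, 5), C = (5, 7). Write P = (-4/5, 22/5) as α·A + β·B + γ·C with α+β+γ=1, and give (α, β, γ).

Signed area of the reference triangle: [ABC] = ½·(0·(5−7) + (-3)·(7−0) + 5·(0−5)) = ½·(0 − 21 − 25) = -23.
[PBC] = ½·((-4/5)·(5−7) + (-3)·(7−(22/5)) + 5·(22/5−5)) = ½·(8/5 − 39/5 − 3) = -23/5, so the A-coordinate is (-23/5)/(-23) = 1/5.
[APC] = ½·(0·(22/5−7) + (-4/5)·(7−0) + 5·(0−(22/5))) = ½·(0 − 28/5 − 22) = -69/5, so the B-coordinate is 3/5.
[ABP] = ½·(0·(5−(22/5)) + (-3)·(22/5−0) + (-4/5)·(0−5)) = ½·(0 − 66/5 + 4) = -23/5, so the C-coordinate is 1/5.

(1/5, 3/5, 1/5)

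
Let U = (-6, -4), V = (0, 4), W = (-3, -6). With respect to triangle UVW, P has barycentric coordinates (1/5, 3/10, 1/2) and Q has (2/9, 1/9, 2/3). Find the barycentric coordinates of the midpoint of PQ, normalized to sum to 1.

(19/90, 37/180, 7/12)

Since both coordinate triples sum to 1, the midpoint's barycentrics are the componentwise average.
(1/5+2/9)/2 = 19/90; similarly 37/180 and 7/12.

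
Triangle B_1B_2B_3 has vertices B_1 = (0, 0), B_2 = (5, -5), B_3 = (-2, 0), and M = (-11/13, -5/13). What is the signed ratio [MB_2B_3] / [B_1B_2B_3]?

4/13

[B_1B_2B_3] = ½·(0·(-5−0) + 5·(0−0) + (-2)·(0−(-5))) = ½·(0 + 0 − 10) = -5.
[MB_2B_3] = ½·((-11/13)·(-5−0) + 5·(0−(-5/13)) + (-2)·(-5/13−(-5))) = ½·(55/13 + 25/13 − 120/13) = -20/13, so the ratio is (-20/13)/(-5) = 4/13.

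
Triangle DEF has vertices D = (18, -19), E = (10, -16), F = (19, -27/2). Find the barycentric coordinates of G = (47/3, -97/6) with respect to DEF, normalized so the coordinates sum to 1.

(1/3, 1/3, 1/3)

Signed area of the reference triangle: [DEF] = ½·(18·(-16−(-27/2)) + 10·(-27/2−(-19)) + 19·(-19−(-16))) = ½·(-45 + 55 − 57) = -47/2.
[GEF] = ½·((47/3)·(-16−(-27/2)) + 10·(-27/2−(-97/6)) + 19·(-97/6−(-16))) = ½·(-235/6 + 80/3 − 19/6) = -47/6, so the D-coordinate is (-47/6)/(-47/2) = 1/3.
[DGF] = ½·(18·(-97/6−(-27/2)) + (47/3)·(-27/2−(-19)) + 19·(-19−(-97/6))) = ½·(-48 + 517/6 − 323/6) = -47/6, so the E-coordinate is 1/3.
[DEG] = ½·(18·(-16−(-97/6)) + 10·(-97/6−(-19)) + (47/3)·(-19−(-16))) = ½·(3 + 85/3 − 47) = -47/6, so the F-coordinate is 1/3.
Check: 1/3 + 1/3 + 1/3 = 1.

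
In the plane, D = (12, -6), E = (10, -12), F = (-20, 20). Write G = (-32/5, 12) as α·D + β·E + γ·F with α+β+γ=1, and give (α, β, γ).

(4/5, -2/5, 3/5)

Signed area of the reference triangle: [DEF] = ½·(12·(-12−20) + 10·(20−(-6)) + (-20)·(-6−(-12))) = ½·(-384 + 260 − 120) = -122.
[GEF] = ½·((-32/5)·(-12−20) + 10·(20−12) + (-20)·(12−(-12))) = ½·(1024/5 + 80 − 480) = -488/5, so the D-coordinate is (-488/5)/(-122) = 4/5.
[DGF] = ½·(12·(12−20) + (-32/5)·(20−(-6)) + (-20)·(-6−12)) = ½·(-96 − 832/5 + 360) = 244/5, so the E-coordinate is -2/5.
[DEG] = ½·(12·(-12−12) + 10·(12−(-6)) + (-32/5)·(-6−(-12))) = ½·(-288 + 180 − 192/5) = -366/5, so the F-coordinate is 3/5.
Check: 4/5 − 2/5 + 3/5 = 1.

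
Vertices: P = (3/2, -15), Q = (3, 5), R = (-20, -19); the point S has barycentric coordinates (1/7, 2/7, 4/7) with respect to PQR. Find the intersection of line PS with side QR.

Line PS meets QR where the P-coordinate vanishes; zeroing S's P-weight and renormalizing leaves Q, R-weights 2/7 : 4/7 → (1/3, 2/3).
So T = (1/3)·Q + (2/3)·R = (-37/3, -11).

(-37/3, -11)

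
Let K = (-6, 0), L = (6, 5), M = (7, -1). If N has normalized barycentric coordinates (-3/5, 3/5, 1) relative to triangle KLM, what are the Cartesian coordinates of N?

N = (-3/5)·K + (3/5)·L + 1·M.
x-coordinate: (-3/5)·(-6) + (3/5)·6 + 1·7 = 71/5.
y-coordinate: (-3/5)·0 + (3/5)·5 + 1·(-1) = 2.

(71/5, 2)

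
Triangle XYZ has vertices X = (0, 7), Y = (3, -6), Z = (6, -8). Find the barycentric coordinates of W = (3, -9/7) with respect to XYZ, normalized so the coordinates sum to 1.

Signed area of the reference triangle: [XYZ] = ½·(0·(-6−(-8)) + 3·(-8−7) + 6·(7−(-6))) = ½·(0 − 45 + 78) = 33/2.
[WYZ] = ½·(3·(-6−(-8)) + 3·(-8−(-9/7)) + 6·(-9/7−(-6))) = ½·(6 − 141/7 + 198/7) = 99/14, so the X-coordinate is (99/14)/(33/2) = 3/7.
[XWZ] = ½·(0·(-9/7−(-8)) + 3·(-8−7) + 6·(7−(-9/7))) = ½·(0 − 45 + 348/7) = 33/14, so the Y-coordinate is 1/7.
[XYW] = ½·(0·(-6−(-9/7)) + 3·(-9/7−7) + 3·(7−(-6))) = ½·(0 − 174/7 + 39) = 99/14, so the Z-coordinate is 3/7.

(3/7, 1/7, 3/7)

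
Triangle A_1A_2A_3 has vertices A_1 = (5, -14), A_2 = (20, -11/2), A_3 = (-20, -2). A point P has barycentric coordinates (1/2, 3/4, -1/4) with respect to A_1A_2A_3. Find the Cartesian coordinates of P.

P = (1/2)·A_1 + (3/4)·A_2 + (-1/4)·A_3.
x-coordinate: (1/2)·5 + (3/4)·20 + (-1/4)·(-20) = 45/2.
y-coordinate: (1/2)·(-14) + (3/4)·(-11/2) + (-1/4)·(-2) = -85/8.

(45/2, -85/8)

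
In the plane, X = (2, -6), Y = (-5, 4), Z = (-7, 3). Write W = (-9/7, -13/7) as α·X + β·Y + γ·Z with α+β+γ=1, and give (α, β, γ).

(4/7, 2/7, 1/7)

Signed area of the reference triangle: [XYZ] = ½·(2·(4−3) + (-5)·(3−(-6)) + (-7)·(-6−4)) = ½·(2 − 45 + 70) = 27/2.
[WYZ] = ½·((-9/7)·(4−3) + (-5)·(3−(-13/7)) + (-7)·(-13/7−4)) = ½·(-9/7 − 170/7 + 41) = 54/7, so the X-coordinate is (54/7)/(27/2) = 4/7.
[XWZ] = ½·(2·(-13/7−3) + (-9/7)·(3−(-6)) + (-7)·(-6−(-13/7))) = ½·(-68/7 − 81/7 + 29) = 27/7, so the Y-coordinate is 2/7.
[XYW] = ½·(2·(4−(-13/7)) + (-5)·(-13/7−(-6)) + (-9/7)·(-6−4)) = ½·(82/7 − 145/7 + 90/7) = 27/14, so the Z-coordinate is 1/7.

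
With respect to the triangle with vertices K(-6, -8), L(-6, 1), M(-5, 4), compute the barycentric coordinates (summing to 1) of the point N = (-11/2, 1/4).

Signed area of the reference triangle: [KLM] = ½·((-6)·(1−4) + (-6)·(4−(-8)) + (-5)·(-8−1)) = ½·(18 − 72 + 45) = -9/2.
[NLM] = ½·((-11/2)·(1−4) + (-6)·(4−(1/4)) + (-5)·(1/4−1)) = ½·(33/2 − 45/2 + 15/4) = -9/8, so the K-coordinate is (-9/8)/(-9/2) = 1/4.
[KNM] = ½·((-6)·(1/4−4) + (-11/2)·(4−(-8)) + (-5)·(-8−(1/4))) = ½·(45/2 − 66 + 165/4) = -9/8, so the L-coordinate is 1/4.
[KLN] = ½·((-6)·(1−(1/4)) + (-6)·(1/4−(-8)) + (-11/2)·(-8−1)) = ½·(-9/2 − 99/2 + 99/2) = -9/4, so the M-coordinate is 1/2.
Check: 1/4 + 1/4 + 1/2 = 1.

(1/4, 1/4, 1/2)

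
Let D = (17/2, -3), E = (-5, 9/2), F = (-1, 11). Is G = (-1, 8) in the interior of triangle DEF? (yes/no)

yes

Barycentric coordinates of G: (16/157, 38/157, 103/157).
The three coordinates are positive, positive, positive; a point is interior exactly when all three are positive.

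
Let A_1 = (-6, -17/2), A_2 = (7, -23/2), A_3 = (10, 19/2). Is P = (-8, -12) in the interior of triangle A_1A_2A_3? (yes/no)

no

Barycentric coordinates of P: (209/188, 10/141, -103/564).
The three coordinates are positive, positive, negative; a point is interior exactly when all three are positive.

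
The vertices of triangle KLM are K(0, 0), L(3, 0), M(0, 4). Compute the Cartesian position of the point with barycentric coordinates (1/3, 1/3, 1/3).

(1, 4/3)

N = (1/3)·K + (1/3)·L + (1/3)·M.
x-coordinate: (1/3)·0 + (1/3)·3 + (1/3)·0 = 1.
y-coordinate: (1/3)·0 + (1/3)·0 + (1/3)·4 = 4/3.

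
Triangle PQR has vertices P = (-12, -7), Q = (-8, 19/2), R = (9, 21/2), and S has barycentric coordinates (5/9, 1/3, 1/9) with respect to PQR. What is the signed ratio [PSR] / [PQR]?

1/3

The signed ratio [PSR]/[PQR] equals the barycentric coordinate of S at vertex Q, which is 1/3.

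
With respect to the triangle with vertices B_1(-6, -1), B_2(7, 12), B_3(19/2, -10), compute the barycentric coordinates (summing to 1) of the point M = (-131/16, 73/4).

(1, 7/8, -7/8)

Signed area of the reference triangle: [B_1B_2B_3] = ½·((-6)·(12−(-10)) + 7·(-10−(-1)) + (19/2)·(-1−12)) = ½·(-132 − 63 − 247/2) = -637/4.
[MB_2B_3] = ½·((-131/16)·(12−(-10)) + 7·(-10−(73/4)) + (19/2)·(73/4−12)) = ½·(-1441/8 − 791/4 + 475/8) = -637/4, so the B_1-coordinate is (-637/4)/(-637/4) = 1.
[B_1MB_3] = ½·((-6)·(73/4−(-10)) + (-131/16)·(-10−(-1)) + (19/2)·(-1−(73/4))) = ½·(-339/2 + 1179/16 − 1463/8) = -4459/32, so the B_2-coordinate is 7/8.
[B_1B_2M] = ½·((-6)·(12−(73/4)) + 7·(73/4−(-1)) + (-131/16)·(-1−12)) = ½·(75/2 + 539/4 + 1703/16) = 4459/32, so the B_3-coordinate is -7/8.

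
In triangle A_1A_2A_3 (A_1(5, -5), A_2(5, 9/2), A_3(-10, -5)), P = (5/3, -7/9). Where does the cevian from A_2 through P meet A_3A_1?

(-1, -5)

Barycentric coordinates of P with respect to A_1A_2A_3: (1/3, 4/9, 2/9).
On side A_3A_1 the A_2-coordinate is zero; dropping P's A_2-weight 4/9 and renormalizing the remaining 2/9 : 1/3 gives weights 2/5, 3/5 on A_3, A_1.
Q = (2/5)·(-10, -5) + (3/5)·(5, -5) = (-1, -5).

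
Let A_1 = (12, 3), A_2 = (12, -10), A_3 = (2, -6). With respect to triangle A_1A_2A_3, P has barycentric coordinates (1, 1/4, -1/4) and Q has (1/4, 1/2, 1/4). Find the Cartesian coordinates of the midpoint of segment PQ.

(12, -15/8)

Barycentric coordinates of the midpoint are the average: (5/8, 3/8, 0).
Converting: (5/8)·A_1 + (3/8)·A_2 + 0·A_3 = (12, -15/8).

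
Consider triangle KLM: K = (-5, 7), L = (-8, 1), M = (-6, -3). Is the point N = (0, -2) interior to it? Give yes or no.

Barycentric coordinates of N: (13/12, -59/24, 19/8).
The three coordinates are positive, negative, positive; a point is interior exactly when all three are positive.

no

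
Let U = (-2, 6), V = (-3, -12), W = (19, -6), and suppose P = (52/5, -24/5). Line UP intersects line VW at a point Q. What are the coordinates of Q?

Barycentric coordinates of P with respect to UVW: (1/5, 1/5, 3/5).
On side VW the U-coordinate is zero; dropping P's U-weight 1/5 and renormalizing the remaining 1/5 : 3/5 gives weights 1/4, 3/4 on V, W.
Q = (1/4)·(-3, -12) + (3/4)·(19, -6) = (27/2, -15/2).

(27/2, -15/2)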